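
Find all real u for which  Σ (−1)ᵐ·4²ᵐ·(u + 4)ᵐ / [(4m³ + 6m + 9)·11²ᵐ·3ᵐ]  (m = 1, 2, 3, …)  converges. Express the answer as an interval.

[-427/16, 299/16]

The ratio of consecutive coefficients is [(4m³ + 6m + 9)/(4(m+1)³ + 6(m+1) + 9)] · 16/(121·3) → 16/363.
Thus R = 1/(16/363) = 363/16.
Endpoint u = 299/16: the terms are on the order of 1/m³, so the series converges absolutely by comparison with the p-series (p = 3 > 1).
Endpoint u = -427/16: the terms are on the order of 1/m³, so the series converges absolutely by comparison with the p-series (p = 3 > 1).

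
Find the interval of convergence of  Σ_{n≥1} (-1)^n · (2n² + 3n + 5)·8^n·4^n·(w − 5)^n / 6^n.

Ratio test: |a_{n+1}/a_n| = [(2(n+1)² + 3(n+1) + 5)/(2n² + 3n + 5)] · 8·4/6 → 16/3 as n → ∞.
Hence the series converges for |w − 5| < 1/(16/3) = 3/16, so the radius of convergence is 3/16.
When w = 83/16, the n-th term does not approach 0; divergence by the term test.
Endpoint w = 77/16: the terms do not tend to 0, so the series diverges.

(77/16, 83/16)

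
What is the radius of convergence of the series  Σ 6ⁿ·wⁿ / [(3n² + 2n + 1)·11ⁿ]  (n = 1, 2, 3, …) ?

R = 11/6

By the ratio test, |a_{n+1}/a_n| = [(3n² + 2n + 1)/(3(n+1)² + 2(n+1) + 1)] · 6/11 → 6/11.
The series converges when 6/11 · |w| < 1, giving R = 11/6.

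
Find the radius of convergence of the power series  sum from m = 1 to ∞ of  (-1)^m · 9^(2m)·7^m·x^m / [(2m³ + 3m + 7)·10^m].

Apply the ratio test: |a_{m+1}| / |a_m| = [(2m³ + 3m + 7)/(2(m+1)³ + 3(m+1) + 7)] · 81·7/10, which tends to 567/10 as m → ∞.
The series converges when 567/10 · |x| < 1, giving R = 10/567.

R = 10/567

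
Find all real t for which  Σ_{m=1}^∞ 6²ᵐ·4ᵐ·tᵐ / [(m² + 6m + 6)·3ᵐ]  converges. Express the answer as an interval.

By the ratio test, |a_{m+1}/a_m| = [(m² + 6m + 6)/((m+1)² + 6(m+1) + 6)] · 36·4/3 → 48.
The series converges when 48 · |t| < 1, giving R = 1/48.
Endpoint t = 1/48: the series is dominated by a constant times Σ 1/m², which converges (p = 2 > 1).
Endpoint t = -1/48: absolute convergence follows by limit comparison with Σ 1/m².

[-1/48, 1/48]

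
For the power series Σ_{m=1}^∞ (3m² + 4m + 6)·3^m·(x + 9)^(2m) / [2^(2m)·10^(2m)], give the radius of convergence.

By the ratio test, |a_{m+1}/a_m| = [(3(m+1)² + 4(m+1) + 6)/(3m² + 4m + 6)] · 3/(4·100) → 3/400.
Writing y = (x + 9)², the series in y has radius 400/3, so |x + 9| < √(400/3) and R = 20√3/3.

R = 20√3/3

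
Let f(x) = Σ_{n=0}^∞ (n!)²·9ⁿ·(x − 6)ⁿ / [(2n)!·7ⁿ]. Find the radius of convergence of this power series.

By the ratio test, |a_{n+1}/a_n| = (n+1)²/[(2n+1)·(2n+2)] · 9/7 → 9/28.
The series converges when 9/28 · |x − 6| < 1, giving R = 28/9.

R = 28/9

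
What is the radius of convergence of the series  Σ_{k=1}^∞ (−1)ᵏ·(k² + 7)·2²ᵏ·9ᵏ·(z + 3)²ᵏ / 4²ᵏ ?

R = 2/3

The ratio of consecutive coefficients is [((k+1)² + 7)/(k² + 7)] · 4·9/16 → 9/4.
Writing y = (z + 3)², the series in y has radius 4/9, so |z + 3| < √(4/9) = 2/3 and R = 2/3.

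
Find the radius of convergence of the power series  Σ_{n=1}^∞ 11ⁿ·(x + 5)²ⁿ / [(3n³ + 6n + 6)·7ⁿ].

R = √77/11

The ratio of consecutive coefficients is [(3n³ + 6n + 6)/(3(n+1)³ + 6(n+1) + 6)] · 11/7 → 11/7.
Writing y = (x + 5)², the series in y has radius 7/11, so |x + 5| < √(7/11) and R = √77/11.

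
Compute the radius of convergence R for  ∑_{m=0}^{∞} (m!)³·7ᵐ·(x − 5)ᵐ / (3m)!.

R = 27/7

Apply the ratio test: |a_{m+1}| / |a_m| = (m+1)³/[(3m+1)·(3m+2)·(3m+3)] · 7, which tends to 7/27 as m → ∞.
Hence the series converges for |x − 5| < 1/(7/27) = 27/7, so the radius of convergence is 27/7.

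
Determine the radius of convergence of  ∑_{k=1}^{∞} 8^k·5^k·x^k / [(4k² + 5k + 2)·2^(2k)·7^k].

Apply the ratio test: |a_{k+1}| / |a_k| = [(4k² + 5k + 2)/(4(k+1)² + 5(k+1) + 2)] · 8·5/(4·7), which tends to 10/7 as k → ∞.
Hence the series converges for |x| < 1/(10/7) = 7/10, so the radius of convergence is 7/10.

R = 7/10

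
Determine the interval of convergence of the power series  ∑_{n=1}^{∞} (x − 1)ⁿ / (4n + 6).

[0, 2)

By the ratio test, |a_{n+1}/a_n| = (4n + 6)/(4(n+1) + 6) → 1.
So the series converges when |x − 1| < 1 and diverges when |x − 1| > 1; R = 1.
At x = 2: comparison with the harmonic series Σ 1/n shows the series diverges.
Check x = 0: an alternating series whose terms decrease to 0 in absolute value, so it converges by the Leibniz criterion.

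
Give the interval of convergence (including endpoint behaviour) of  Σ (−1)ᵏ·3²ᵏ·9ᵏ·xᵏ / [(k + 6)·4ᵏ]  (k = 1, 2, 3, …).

(-4/81, 4/81]

Apply the ratio test: |a_{k+1}| / |a_k| = [(k + 6)/((k+1) + 6)] · 9·9/4, which tends to 81/4 as k → ∞.
The series converges when 81/4 · |x| < 1, giving R = 4/81.
Check x = 4/81: the terms alternate in sign and decrease monotonically to 0 in absolute value (size ~ c/k), so the alternating series test gives convergence.
Endpoint x = -4/81: the terms behave like c/k; limit comparison with the harmonic series gives divergence.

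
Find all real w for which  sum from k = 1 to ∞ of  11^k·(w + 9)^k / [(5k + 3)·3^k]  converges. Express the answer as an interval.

[-102/11, -96/11)

By the ratio test, |a_{k+1}/a_k| = [(5k + 3)/(5(k+1) + 3)] · 11/3 → 11/3.
Hence the series converges for |w + 9| < 1/(11/3) = 3/11, so the radius of convergence is 3/11.
When w = -96/11, comparison with the harmonic series Σ 1/k shows the series diverges.
At w = -102/11: convergence follows from the alternating series test (terms decrease monotonically to 0).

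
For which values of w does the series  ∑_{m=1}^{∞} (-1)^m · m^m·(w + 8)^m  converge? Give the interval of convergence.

{-8}

Applying the root test, |a_m|^(1/m) = m → ∞.
Since the m-th root of |a_m| is unbounded, the series converges only at w = -8; R = 0.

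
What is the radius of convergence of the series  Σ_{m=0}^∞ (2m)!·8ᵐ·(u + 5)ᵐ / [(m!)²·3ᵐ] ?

Apply the ratio test: |a_{m+1}| / |a_m| = (2m+1)·(2m+2)/(m+1)² · 8/3, which tends to 32/3 as m → ∞.
Hence the series converges for |u + 5| < 1/(32/3) = 3/32, so the radius of convergence is 3/32.

R = 3/32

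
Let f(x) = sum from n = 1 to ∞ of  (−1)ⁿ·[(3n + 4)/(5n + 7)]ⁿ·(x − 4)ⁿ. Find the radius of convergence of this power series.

R = 5/3

Applying the root test, |a_n|^(1/n) = (3n + 4)/(5n + 7) → 3/5.
Thus R = 1/(3/5) = 5/3.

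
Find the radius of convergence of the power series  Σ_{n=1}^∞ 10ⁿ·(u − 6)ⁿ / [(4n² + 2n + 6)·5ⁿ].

R = 1/2

Apply the ratio test: |a_{n+1}| / |a_n| = [(4n² + 2n + 6)/(4(n+1)² + 2(n+1) + 6)] · 10/5, which tends to 2 as n → ∞.
Convergence for |u − 6| · 2 < 1, i.e. |u − 6| < 1/2. So R = 1/2.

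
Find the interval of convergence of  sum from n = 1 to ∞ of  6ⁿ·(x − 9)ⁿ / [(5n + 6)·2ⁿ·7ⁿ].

Apply the ratio test: |a_{n+1}| / |a_n| = [(5n + 6)/(5(n+1) + 6)] · 6/(2·7), which tends to 3/7 as n → ∞.
Convergence for |x − 9| · 3/7 < 1, i.e. |x − 9| < 7/3. So R = 7/3.
Check x = 34/3: the terms behave like c/n; limit comparison with the harmonic series gives divergence.
Check x = 20/3: an alternating series whose terms decrease to 0 in absolute value, so it converges by the Leibniz criterion.

[20/3, 34/3)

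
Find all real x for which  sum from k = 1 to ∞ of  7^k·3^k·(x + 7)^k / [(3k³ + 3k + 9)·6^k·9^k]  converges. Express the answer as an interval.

Apply the ratio test: |a_{k+1}| / |a_k| = [(3k³ + 3k + 9)/(3(k+1)³ + 3(k+1) + 9)] · 7·3/(6·9), which tends to 7/18 as k → ∞.
Convergence for |x + 7| · 7/18 < 1, i.e. |x + 7| < 18/7. So R = 18/7.
Check x = -31/7: the terms are on the order of 1/k³, so the series converges absolutely by comparison with the p-series (p = 3 > 1).
Check x = -67/7: absolute convergence follows by limit comparison with Σ 1/k³.

[-67/7, -31/7]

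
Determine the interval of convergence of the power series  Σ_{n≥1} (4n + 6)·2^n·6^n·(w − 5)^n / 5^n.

(55/12, 65/12)

Apply the ratio test: |a_{n+1}| / |a_n| = [(4(n+1) + 6)/(4n + 6)] · 2·6/5, which tends to 12/5 as n → ∞.
Convergence for |w − 5| · 12/5 < 1, i.e. |w − 5| < 5/12. So R = 5/12.
Endpoint w = 65/12: the n-th term does not approach 0; divergence by the term test.
When w = 55/12, the terms have absolute value of order n, which does not tend to 0, so the series diverges by the divergence test.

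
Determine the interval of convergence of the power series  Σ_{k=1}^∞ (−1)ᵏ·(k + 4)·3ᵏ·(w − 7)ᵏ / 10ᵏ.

Ratio test: |a_{k+1}/a_k| = [((k+1) + 4)/(k + 4)] · 3/10 → 3/10 as k → ∞.
Thus R = 1/(3/10) = 10/3.
Endpoint w = 31/3: the terms have absolute value of order k, which does not tend to 0, so the series diverges by the divergence test.
When w = 11/3, the k-th term does not approach 0; divergence by the term test.

(11/3, 31/3)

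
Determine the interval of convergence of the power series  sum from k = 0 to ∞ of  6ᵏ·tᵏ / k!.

(−∞, ∞)

By the ratio test, |a_{k+1}/a_k| = 6 · 1/(k+1) → 0.
The ratio tends to 0 regardless of t, hence R = ∞.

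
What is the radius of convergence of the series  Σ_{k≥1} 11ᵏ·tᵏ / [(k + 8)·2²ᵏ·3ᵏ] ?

The ratio of consecutive coefficients is [(k + 8)/((k+1) + 8)] · 11/(4·3) → 11/12.
Hence the series converges for |t| < 1/(11/12) = 12/11, so the radius of convergence is 12/11.

R = 12/11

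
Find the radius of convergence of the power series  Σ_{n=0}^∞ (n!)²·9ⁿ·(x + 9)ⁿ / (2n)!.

Ratio test: |a_{n+1}/a_n| = (n+1)²/[(2n+1)·(2n+2)] · 9 → 9/4 as n → ∞.
Convergence for |x + 9| · 9/4 < 1, i.e. |x + 9| < 4/9. So R = 4/9.

R = 4/9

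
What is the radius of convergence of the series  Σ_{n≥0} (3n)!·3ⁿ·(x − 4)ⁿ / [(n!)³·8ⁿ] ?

R = 8/81

The ratio of consecutive coefficients is (3n+1)·(3n+2)·(3n+3)/(n+1)³ · 3/8 → 81/8.
Hence the series converges for |x − 4| < 1/(81/8) = 8/81, so the radius of convergence is 8/81.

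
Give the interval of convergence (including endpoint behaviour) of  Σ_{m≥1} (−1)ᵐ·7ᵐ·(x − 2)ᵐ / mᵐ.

(−∞, ∞)

Root test: |a_m|^(1/m) = 7/m → 0.
The limit is 0 for every x, so R = ∞.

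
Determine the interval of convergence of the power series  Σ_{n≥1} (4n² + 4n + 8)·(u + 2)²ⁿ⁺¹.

By the ratio test, |a_{n+1}/a_n| = (4(n+1)² + 4(n+1) + 8)/(4n² + 4n + 8) → 1.
Since the exponent of (u + 2) increases by 2 each term, convergence requires |u + 2|² < 1, hence R = 1.
Check u = -1: the n-th term does not approach 0; divergence by the term test.
Endpoint u = -3: the terms have absolute value of order n², which does not tend to 0, so the series diverges by the divergence test.

(-3, -1)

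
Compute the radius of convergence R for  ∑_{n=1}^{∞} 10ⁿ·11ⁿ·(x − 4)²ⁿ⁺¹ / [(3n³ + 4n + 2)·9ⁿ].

Ratio test: |a_{n+1}/a_n| = [(3n³ + 4n + 2)/(3(n+1)³ + 4(n+1) + 2)] · 10·11/9 → 110/9 as n → ∞.
Successive powers of (x − 4) differ by 2, so the series converges when |x − 4|² · 110/9 < 1, i.e. |x − 4| < √(9/110). So R = 3√110/110.

R = 3√110/110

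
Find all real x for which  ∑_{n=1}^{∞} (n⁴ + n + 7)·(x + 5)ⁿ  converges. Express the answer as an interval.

Apply the ratio test: |a_{n+1}| / |a_n| = ((n+1)⁴ + (n+1) + 7)/(n⁴ + n + 7), which tends to 1 as n → ∞.
So the series converges when |x + 5| < 1 and diverges when |x + 5| > 1; R = 1.
Check x = -4: the terms do not tend to 0, so the series diverges.
When x = -6, the n-th term does not approach 0; divergence by the term test.

(-6, -4)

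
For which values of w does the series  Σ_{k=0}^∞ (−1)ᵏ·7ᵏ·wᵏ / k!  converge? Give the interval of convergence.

The ratio of consecutive coefficients is 7 · 1/(k+1) → 0.
The ratio tends to 0 regardless of w, hence R = ∞.

(−∞, ∞)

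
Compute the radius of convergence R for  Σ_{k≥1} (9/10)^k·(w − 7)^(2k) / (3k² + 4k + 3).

R = √10/3

By the ratio test, |a_{k+1}/a_k| = [(3k² + 4k + 3)/(3(k+1)² + 4(k+1) + 3)] · 9/10 → 9/10.
Successive powers of (w − 7) differ by 2, so the series converges when |w − 7|² · 9/10 < 1, i.e. |w − 7| < √(10/9). So R = √10/3.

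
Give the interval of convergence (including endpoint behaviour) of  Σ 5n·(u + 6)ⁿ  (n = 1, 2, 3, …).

Ratio test: |a_{n+1}/a_n| = 5(n+1)/5n → 1 as n → ∞.
Hence R = 1.
When u = -5, the terms do not tend to 0, so the series diverges.
At u = -7: the terms have absolute value of order n, which does not tend to 0, so the series diverges by the divergence test.

(-7, -5)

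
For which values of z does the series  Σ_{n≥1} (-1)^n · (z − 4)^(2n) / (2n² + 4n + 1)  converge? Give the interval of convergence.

Apply the ratio test: |a_{n+1}| / |a_n| = (2n² + 4n + 1)/(2(n+1)² + 4(n+1) + 1), which tends to 1 as n → ∞.
Since the exponent of (z − 4) increases by 2 each term, convergence requires |z − 4|² < 1, hence R = 1.
At z = 5: the terms are on the order of 1/n², so the series converges absolutely by comparison with the p-series (p = 2 > 1).
Endpoint z = 3: absolute convergence follows by limit comparison with Σ 1/n².

[3, 5]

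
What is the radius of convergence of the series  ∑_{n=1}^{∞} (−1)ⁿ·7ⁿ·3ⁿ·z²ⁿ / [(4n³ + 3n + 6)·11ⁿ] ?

R = √231/21

The ratio of consecutive coefficients is [(4n³ + 3n + 6)/(4(n+1)³ + 3(n+1) + 6)] · 7·3/11 → 21/11.
Since the exponent of z increases by 2 each term, convergence requires |z|² < 11/21, hence R = √231/21.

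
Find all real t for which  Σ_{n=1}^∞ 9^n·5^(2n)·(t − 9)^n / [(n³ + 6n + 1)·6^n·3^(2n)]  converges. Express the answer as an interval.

The ratio of consecutive coefficients is [(n³ + 6n + 1)/((n+1)³ + 6(n+1) + 1)] · 9·25/(6·9) → 25/6.
Thus R = 1/(25/6) = 6/25.
Endpoint t = 231/25: the terms are on the order of 1/n³, so the series converges absolutely by comparison with the p-series (p = 3 > 1).
Endpoint t = 219/25: the terms are on the order of 1/n³, so the series converges absolutely by comparison with the p-series (p = 3 > 1).

[219/25, 231/25]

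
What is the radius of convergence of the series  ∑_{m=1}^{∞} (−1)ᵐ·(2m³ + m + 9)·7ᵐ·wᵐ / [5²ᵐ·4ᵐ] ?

By the ratio test, |a_{m+1}/a_m| = [(2(m+1)³ + (m+1) + 9)/(2m³ + m + 9)] · 7/(25·4) → 7/100.
The series converges when 7/100 · |w| < 1, giving R = 100/7.

R = 100/7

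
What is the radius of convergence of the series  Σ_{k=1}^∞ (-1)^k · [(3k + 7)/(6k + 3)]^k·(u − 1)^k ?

Applying the root test, |a_k|^(1/k) = (3k + 7)/(6k + 3) → 1/2.
The series converges when 1/2 · |u − 1| < 1, giving R = 2.

R = 2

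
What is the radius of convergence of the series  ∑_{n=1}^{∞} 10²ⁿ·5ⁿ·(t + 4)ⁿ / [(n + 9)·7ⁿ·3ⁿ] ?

R = 21/500

Apply the ratio test: |a_{n+1}| / |a_n| = [(n + 9)/((n+1) + 9)] · 100·5/(7·3), which tends to 500/21 as n → ∞.
Convergence for |t + 4| · 500/21 < 1, i.e. |t + 4| < 21/500. So R = 21/500.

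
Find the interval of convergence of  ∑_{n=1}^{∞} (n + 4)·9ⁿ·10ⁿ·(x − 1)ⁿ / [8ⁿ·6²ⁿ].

Ratio test: |a_{n+1}/a_n| = [((n+1) + 4)/(n + 4)] · 9·10/(8·36) → 5/16 as n → ∞.
Thus R = 1/(5/16) = 16/5.
At x = 21/5: the terms have absolute value of order n, which does not tend to 0, so the series diverges by the divergence test.
Endpoint x = -11/5: the terms have absolute value of order n, which does not tend to 0, so the series diverges by the divergence test.

(-11/5, 21/5)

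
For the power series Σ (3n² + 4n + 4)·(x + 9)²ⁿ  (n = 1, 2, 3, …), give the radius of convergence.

The ratio of consecutive coefficients is (3(n+1)² + 4(n+1) + 4)/(3n² + 4n + 4) → 1.
Since the exponent of (x + 9) increases by 2 each term, convergence requires |x + 9|² < 1, hence R = 1.

R = 1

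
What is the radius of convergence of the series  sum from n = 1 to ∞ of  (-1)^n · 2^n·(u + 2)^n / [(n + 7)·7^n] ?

R = 7/2

Ratio test: |a_{n+1}/a_n| = [(n + 7)/((n+1) + 7)] · 2/7 → 2/7 as n → ∞.
Hence the series converges for |u + 2| < 1/(2/7) = 7/2, so the radius of convergence is 7/2.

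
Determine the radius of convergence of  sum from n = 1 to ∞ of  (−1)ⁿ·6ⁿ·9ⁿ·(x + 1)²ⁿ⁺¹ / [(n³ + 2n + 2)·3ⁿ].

Apply the ratio test: |a_{n+1}| / |a_n| = [(n³ + 2n + 2)/((n+1)³ + 2(n+1) + 2)] · 6·9/3, which tends to 18 as n → ∞.
Successive powers of (x + 1) differ by 2, so the series converges when |x + 1|² · 18 < 1, i.e. |x + 1| < √(1/18). So R = √2/6.

R = √2/6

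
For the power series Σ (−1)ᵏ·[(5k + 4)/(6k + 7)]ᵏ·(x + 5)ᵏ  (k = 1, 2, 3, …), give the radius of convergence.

R = 6/5

Applying the root test, |a_k|^(1/k) = (5k + 4)/(6k + 7) → 5/6.
Convergence for |x + 5| · 5/6 < 1, i.e. |x + 5| < 6/5. So R = 6/5.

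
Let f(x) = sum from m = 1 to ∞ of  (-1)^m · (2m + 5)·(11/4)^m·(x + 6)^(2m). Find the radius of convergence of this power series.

R = 2√11/11

Ratio test: |a_{m+1}/a_m| = [(2(m+1) + 5)/(2m + 5)] · 11/4 → 11/4 as m → ∞.
Successive powers of (x + 6) differ by 2, so the series converges when |x + 6|² · 11/4 < 1, i.e. |x + 6| < √(4/11). So R = 2√11/11.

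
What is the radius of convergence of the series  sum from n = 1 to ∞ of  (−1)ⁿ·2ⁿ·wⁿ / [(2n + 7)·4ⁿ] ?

R = 2

Ratio test: |a_{n+1}/a_n| = [(2n + 7)/(2(n+1) + 7)] · 2/4 → 1/2 as n → ∞.
Convergence for |w| · 1/2 < 1, i.e. |w| < 2. So R = 2.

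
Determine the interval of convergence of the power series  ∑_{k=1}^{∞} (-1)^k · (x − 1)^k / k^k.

(−∞, ∞)

By the Cauchy root test, |a_k|^(1/k) = 1/k → 0.
The limit is 0 for every x, so R = ∞.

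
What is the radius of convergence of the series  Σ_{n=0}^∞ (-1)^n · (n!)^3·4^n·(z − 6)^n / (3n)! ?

Apply the ratio test: |a_{n+1}| / |a_n| = (n+1)³/[(3n+1)·(3n+2)·(3n+3)] · 4, which tends to 4/27 as n → ∞.
Thus R = 1/(4/27) = 27/4.

R = 27/4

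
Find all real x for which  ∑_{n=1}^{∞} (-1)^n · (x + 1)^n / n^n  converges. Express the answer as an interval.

By the Cauchy root test, |a_n|^(1/n) = 1/n → 0.
Since the n-th root of |a_n| tends to 0, the series converges for all real x; R = ∞.

(−∞, ∞)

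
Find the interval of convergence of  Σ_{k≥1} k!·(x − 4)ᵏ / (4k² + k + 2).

The ratio of consecutive coefficients is (k+1) · (4k² + k + 2)/(4(k+1)² + (k+1) + 2) → ∞.
The terms grow without bound for any (x − 4) ≠ 0, so R = 0 (convergence only at x = 4).

{4}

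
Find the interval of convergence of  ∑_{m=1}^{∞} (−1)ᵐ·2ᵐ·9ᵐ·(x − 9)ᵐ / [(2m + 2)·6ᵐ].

(26/3, 28/3]

Apply the ratio test: |a_{m+1}| / |a_m| = [(2m + 2)/(2(m+1) + 2)] · 2·9/6, which tends to 3 as m → ∞.
Thus R = 1/(3) = 1/3.
Check x = 28/3: the terms alternate in sign and decrease monotonically to 0 in absolute value (size ~ c/m), so the alternating series test gives convergence.
At x = 26/3: comparison with the harmonic series Σ 1/m shows the series diverges.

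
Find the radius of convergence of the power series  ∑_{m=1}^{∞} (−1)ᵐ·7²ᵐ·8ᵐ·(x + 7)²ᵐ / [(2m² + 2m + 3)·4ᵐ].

R = √2/14

The ratio of consecutive coefficients is [(2m² + 2m + 3)/(2(m+1)² + 2(m+1) + 3)] · 49·8/4 → 98.
Since the exponent of (x + 7) increases by 2 each term, convergence requires |x + 7|² < 1/98, hence R = √2/14.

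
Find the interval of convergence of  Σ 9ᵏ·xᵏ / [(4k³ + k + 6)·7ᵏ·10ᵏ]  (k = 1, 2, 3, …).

Apply the ratio test: |a_{k+1}| / |a_k| = [(4k³ + k + 6)/(4(k+1)³ + (k+1) + 6)] · 9/(7·10), which tends to 9/70 as k → ∞.
Thus R = 1/(9/70) = 70/9.
When x = 70/9, the series is dominated by a constant times Σ 1/k³, which converges (p = 3 > 1).
When x = -70/9, the series is dominated by a constant times Σ 1/k³, which converges (p = 3 > 1).

[-70/9, 70/9]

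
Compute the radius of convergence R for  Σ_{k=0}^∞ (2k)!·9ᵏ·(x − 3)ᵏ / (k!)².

Apply the ratio test: |a_{k+1}| / |a_k| = (2k+1)·(2k+2)/(k+1)² · 9, which tends to 36 as k → ∞.
Hence the series converges for |x − 3| < 1/(36) = 1/36, so the radius of convergence is 1/36.

R = 1/36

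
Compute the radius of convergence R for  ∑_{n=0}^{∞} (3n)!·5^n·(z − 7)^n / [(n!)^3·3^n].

R = 1/45

Apply the ratio test: |a_{n+1}| / |a_n| = (3n+1)·(3n+2)·(3n+3)/(n+1)³ · 5/3, which tends to 45 as n → ∞.
Thus R = 1/(45) = 1/45.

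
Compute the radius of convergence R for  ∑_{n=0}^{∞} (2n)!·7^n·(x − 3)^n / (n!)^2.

Ratio test: |a_{n+1}/a_n| = (2n+1)·(2n+2)/(n+1)² · 7 → 28 as n → ∞.
Hence the series converges for |x − 3| < 1/(28) = 1/28, so the radius of convergence is 1/28.

R = 1/28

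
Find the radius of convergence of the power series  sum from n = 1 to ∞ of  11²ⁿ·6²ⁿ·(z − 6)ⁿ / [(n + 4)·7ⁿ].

Apply the ratio test: |a_{n+1}| / |a_n| = [(n + 4)/((n+1) + 4)] · 121·36/7, which tends to 4356/7 as n → ∞.
Convergence for |z − 6| · 4356/7 < 1, i.e. |z − 6| < 7/4356. So R = 7/4356.

R = 7/4356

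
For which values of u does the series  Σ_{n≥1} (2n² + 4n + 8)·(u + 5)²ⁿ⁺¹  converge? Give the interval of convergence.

Ratio test: |a_{n+1}/a_n| = (2(n+1)² + 4(n+1) + 8)/(2n² + 4n + 8) → 1 as n → ∞.
Successive powers of (u + 5) differ by 2, so the series converges when |u + 5|² · 1 < 1, i.e. |u + 5| < √(1) = 1. So R = 1.
Check u = -4: the terms do not tend to 0, so the series diverges.
When u = -6, the n-th term does not approach 0; divergence by the term test.

(-6, -4)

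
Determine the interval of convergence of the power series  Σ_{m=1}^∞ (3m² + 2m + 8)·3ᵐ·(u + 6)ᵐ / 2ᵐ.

(-20/3, -16/3)

Apply the ratio test: |a_{m+1}| / |a_m| = [(3(m+1)² + 2(m+1) + 8)/(3m² + 2m + 8)] · 3/2, which tends to 3/2 as m → ∞.
Hence the series converges for |u + 6| < 1/(3/2) = 2/3, so the radius of convergence is 2/3.
Endpoint u = -16/3: the terms do not tend to 0, so the series diverges.
At u = -20/3: the terms do not tend to 0, so the series diverges.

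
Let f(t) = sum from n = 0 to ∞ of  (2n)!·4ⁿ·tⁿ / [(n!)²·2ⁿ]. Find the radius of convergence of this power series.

Ratio test: |a_{n+1}/a_n| = (2n+1)·(2n+2)/(n+1)² · 4/2 → 8 as n → ∞.
Convergence for |t| · 8 < 1, i.e. |t| < 1/8. So R = 1/8.

R = 1/8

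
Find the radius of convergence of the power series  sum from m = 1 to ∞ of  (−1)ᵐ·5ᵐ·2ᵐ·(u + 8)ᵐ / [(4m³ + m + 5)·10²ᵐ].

R = 10

Ratio test: |a_{m+1}/a_m| = [(4m³ + m + 5)/(4(m+1)³ + (m+1) + 5)] · 5·2/100 → 1/10 as m → ∞.
Hence the series converges for |u + 8| < 1/(1/10) = 10, so the radius of convergence is 10.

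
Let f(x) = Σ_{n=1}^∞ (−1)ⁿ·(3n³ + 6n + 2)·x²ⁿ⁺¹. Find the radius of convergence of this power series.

R = 1

Apply the ratio test: |a_{n+1}| / |a_n| = (3(n+1)³ + 6(n+1) + 2)/(3n³ + 6n + 2), which tends to 1 as n → ∞.
Successive powers of x differ by 2, so the series converges when |x|² · 1 < 1, i.e. |x| < √(1) = 1. So R = 1.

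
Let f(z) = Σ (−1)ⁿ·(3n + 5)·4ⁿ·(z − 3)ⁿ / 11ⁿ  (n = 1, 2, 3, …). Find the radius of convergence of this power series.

By the ratio test, |a_{n+1}/a_n| = [(3(n+1) + 5)/(3n + 5)] · 4/11 → 4/11.
The series converges when 4/11 · |z − 3| < 1, giving R = 11/4.

R = 11/4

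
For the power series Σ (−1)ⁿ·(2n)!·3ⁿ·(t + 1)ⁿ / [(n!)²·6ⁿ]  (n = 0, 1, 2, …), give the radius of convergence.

The ratio of consecutive coefficients is (2n+1)·(2n+2)/(n+1)² · 3/6 → 2.
Thus R = 1/(2) = 1/2.

R = 1/2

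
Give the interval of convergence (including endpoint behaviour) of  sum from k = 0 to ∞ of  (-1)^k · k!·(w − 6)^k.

Apply the ratio test: |a_{k+1}| / |a_k| = (k+1), which tends to ∞ as k → ∞.
The ratio grows without bound, so the series diverges whenever (w − 6) ≠ 0; it converges only at w = 6. R = 0.

{6}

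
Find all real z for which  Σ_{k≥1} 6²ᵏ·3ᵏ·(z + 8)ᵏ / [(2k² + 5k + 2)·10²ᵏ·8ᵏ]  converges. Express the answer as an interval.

Ratio test: |a_{k+1}/a_k| = [(2k² + 5k + 2)/(2(k+1)² + 5(k+1) + 2)] · 36·3/(100·8) → 27/200 as k → ∞.
Convergence for |z + 8| · 27/200 < 1, i.e. |z + 8| < 200/27. So R = 200/27.
When z = -16/27, absolute convergence follows by limit comparison with Σ 1/k².
At z = -416/27: absolute convergence follows by limit comparison with Σ 1/k².

[-416/27, -16/27]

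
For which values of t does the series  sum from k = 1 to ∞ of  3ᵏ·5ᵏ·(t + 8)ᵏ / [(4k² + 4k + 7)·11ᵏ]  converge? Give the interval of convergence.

[-131/15, -109/15]

Ratio test: |a_{k+1}/a_k| = [(4k² + 4k + 7)/(4(k+1)² + 4(k+1) + 7)] · 3·5/11 → 15/11 as k → ∞.
Thus R = 1/(15/11) = 11/15.
When t = -109/15, absolute convergence follows by limit comparison with Σ 1/k².
Endpoint t = -131/15: the series is dominated by a constant times Σ 1/k², which converges (p = 2 > 1).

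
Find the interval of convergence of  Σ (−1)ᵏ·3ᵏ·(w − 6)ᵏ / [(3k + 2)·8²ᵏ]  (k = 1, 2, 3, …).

(-46/3, 82/3]

By the ratio test, |a_{k+1}/a_k| = [(3k + 2)/(3(k+1) + 2)] · 3/64 → 3/64.
Thus R = 1/(3/64) = 64/3.
When w = 82/3, the terms alternate in sign and decrease monotonically to 0 in absolute value (size ~ c/k), so the alternating series test gives convergence.
At w = -46/3: the terms behave like c/k; limit comparison with the harmonic series gives divergence.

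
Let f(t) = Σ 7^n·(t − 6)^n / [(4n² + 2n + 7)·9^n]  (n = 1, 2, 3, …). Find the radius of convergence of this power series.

Ratio test: |a_{n+1}/a_n| = [(4n² + 2n + 7)/(4(n+1)² + 2(n+1) + 7)] · 7/9 → 7/9 as n → ∞.
Thus R = 1/(7/9) = 9/7.

R = 9/7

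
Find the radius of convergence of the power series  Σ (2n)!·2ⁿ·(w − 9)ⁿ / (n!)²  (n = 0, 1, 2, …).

Apply the ratio test: |a_{n+1}| / |a_n| = (2n+1)·(2n+2)/(n+1)² · 2, which tends to 8 as n → ∞.
Hence the series converges for |w − 9| < 1/(8) = 1/8, so the radius of convergence is 1/8.

R = 1/8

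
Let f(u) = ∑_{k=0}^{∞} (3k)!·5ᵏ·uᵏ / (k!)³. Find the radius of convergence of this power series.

Ratio test: |a_{k+1}/a_k| = (3k+1)·(3k+2)·(3k+3)/(k+1)³ · 5 → 135 as k → ∞.
Convergence for |u| · 135 < 1, i.e. |u| < 1/135. So R = 1/135.

R = 1/135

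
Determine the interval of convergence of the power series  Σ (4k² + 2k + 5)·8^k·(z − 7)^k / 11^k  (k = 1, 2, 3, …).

Apply the ratio test: |a_{k+1}| / |a_k| = [(4(k+1)² + 2(k+1) + 5)/(4k² + 2k + 5)] · 8/11, which tends to 8/11 as k → ∞.
Thus R = 1/(8/11) = 11/8.
Check z = 67/8: the terms do not tend to 0, so the series diverges.
When z = 45/8, the k-th term does not approach 0; divergence by the term test.

(45/8, 67/8)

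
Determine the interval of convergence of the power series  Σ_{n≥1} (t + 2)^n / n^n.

Applying the root test, |a_n|^(1/n) = 1/n → 0.
The limit is 0 for every t, so R = ∞.

(−∞, ∞)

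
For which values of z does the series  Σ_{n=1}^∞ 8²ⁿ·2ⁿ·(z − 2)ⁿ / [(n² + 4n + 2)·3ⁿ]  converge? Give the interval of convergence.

The ratio of consecutive coefficients is [(n² + 4n + 2)/((n+1)² + 4(n+1) + 2)] · 64·2/3 → 128/3.
Hence the series converges for |z − 2| < 1/(128/3) = 3/128, so the radius of convergence is 3/128.
When z = 259/128, absolute convergence follows by limit comparison with Σ 1/n².
Check z = 253/128: absolute convergence follows by limit comparison with Σ 1/n².

[253/128, 259/128]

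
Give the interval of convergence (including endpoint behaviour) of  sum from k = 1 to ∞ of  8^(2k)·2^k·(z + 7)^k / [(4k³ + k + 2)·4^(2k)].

[-57/8, -55/8]

By the ratio test, |a_{k+1}/a_k| = [(4k³ + k + 2)/(4(k+1)³ + (k+1) + 2)] · 64·2/16 → 8.
The series converges when 8 · |z + 7| < 1, giving R = 1/8.
Check z = -55/8: the terms are on the order of 1/k³, so the series converges absolutely by comparison with the p-series (p = 3 > 1).
At z = -57/8: the terms are on the order of 1/k³, so the series converges absolutely by comparison with the p-series (p = 3 > 1).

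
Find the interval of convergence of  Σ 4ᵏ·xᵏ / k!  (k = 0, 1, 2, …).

Ratio test: |a_{k+1}/a_k| = 4 · 1/(k+1) → 0 as k → ∞.
Since the limit is 0 < 1 for every x, the series converges on all of ℝ and R = ∞.

(−∞, ∞)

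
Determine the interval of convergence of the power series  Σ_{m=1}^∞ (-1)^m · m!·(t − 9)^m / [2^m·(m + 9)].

By the ratio test, |a_{m+1}/a_m| = (m+1) · 1/2 · (m + 9)/((m+1) + 9) → ∞.
Since the ratio → ∞, the series diverges for every t ≠ 9, and R = 0.

{9}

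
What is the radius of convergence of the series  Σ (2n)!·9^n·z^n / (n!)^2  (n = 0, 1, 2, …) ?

The ratio of consecutive coefficients is (2n+1)·(2n+2)/(n+1)² · 9 → 36.
Hence the series converges for |z| < 1/(36) = 1/36, so the radius of convergence is 1/36.

R = 1/36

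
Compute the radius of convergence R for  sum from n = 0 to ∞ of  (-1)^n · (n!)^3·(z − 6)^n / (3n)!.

R = 27

Ratio test: |a_{n+1}/a_n| = (n+1)³/[(3n+1)·(3n+2)·(3n+3)] → 1/27 as n → ∞.
The series converges when 1/27 · |z − 6| < 1, giving R = 27.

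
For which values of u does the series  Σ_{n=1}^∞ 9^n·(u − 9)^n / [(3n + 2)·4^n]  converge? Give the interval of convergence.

Ratio test: |a_{n+1}/a_n| = [(3n + 2)/(3(n+1) + 2)] · 9/4 → 9/4 as n → ∞.
Hence the series converges for |u − 9| < 1/(9/4) = 4/9, so the radius of convergence is 4/9.
When u = 85/9, the terms behave like c/n; limit comparison with the harmonic series gives divergence.
When u = 77/9, the terms alternate in sign and decrease monotonically to 0 in absolute value (size ~ c/n), so the alternating series test gives convergence.

[77/9, 85/9)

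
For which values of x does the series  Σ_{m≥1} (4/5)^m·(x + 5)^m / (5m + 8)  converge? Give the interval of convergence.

By the ratio test, |a_{m+1}/a_m| = [(5m + 8)/(5(m+1) + 8)] · 4/5 → 4/5.
The series converges when 4/5 · |x + 5| < 1, giving R = 5/4.
At x = -15/4: comparison with the harmonic series Σ 1/m shows the series diverges.
At x = -25/4: convergence follows from the alternating series test (terms decrease monotonically to 0).

[-25/4, -15/4)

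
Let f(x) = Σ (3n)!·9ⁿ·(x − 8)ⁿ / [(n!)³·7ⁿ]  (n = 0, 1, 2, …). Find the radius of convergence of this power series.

Apply the ratio test: |a_{n+1}| / |a_n| = (3n+1)·(3n+2)·(3n+3)/(n+1)³ · 9/7, which tends to 243/7 as n → ∞.
Convergence for |x − 8| · 243/7 < 1, i.e. |x − 8| < 7/243. So R = 7/243.

R = 7/243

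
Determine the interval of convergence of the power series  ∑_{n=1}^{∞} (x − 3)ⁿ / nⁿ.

Root test: |a_n|^(1/n) = 1/n → 0.
Since the n-th root of |a_n| tends to 0, the series converges for all real x; R = ∞.

(−∞, ∞)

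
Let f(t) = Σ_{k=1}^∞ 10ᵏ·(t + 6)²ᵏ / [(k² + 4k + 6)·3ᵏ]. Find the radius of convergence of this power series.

Ratio test: |a_{k+1}/a_k| = [(k² + 4k + 6)/((k+1)² + 4(k+1) + 6)] · 10/3 → 10/3 as k → ∞.
Writing y = (t + 6)², the series in y has radius 3/10, so |t + 6| < √(3/10) and R = √30/10.

R = √30/10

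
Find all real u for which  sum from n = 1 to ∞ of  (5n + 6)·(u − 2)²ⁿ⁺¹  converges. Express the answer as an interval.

Apply the ratio test: |a_{n+1}| / |a_n| = (5(n+1) + 6)/(5n + 6), which tends to 1 as n → ∞.
Writing y = (u − 2)², the series in y has radius 1, so |u − 2| < √(1) = 1 and R = 1.
When u = 3, the terms do not tend to 0, so the series diverges.
Check u = 1: the terms have absolute value of order n, which does not tend to 0, so the series diverges by the divergence test.

(1, 3)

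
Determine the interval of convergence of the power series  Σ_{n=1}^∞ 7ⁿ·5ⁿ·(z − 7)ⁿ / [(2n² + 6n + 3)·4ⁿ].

[241/35, 249/35]

The ratio of consecutive coefficients is [(2n² + 6n + 3)/(2(n+1)² + 6(n+1) + 3)] · 7·5/4 → 35/4.
Convergence for |z − 7| · 35/4 < 1, i.e. |z − 7| < 4/35. So R = 4/35.
Check z = 249/35: absolute convergence follows by limit comparison with Σ 1/n².
At z = 241/35: the series is dominated by a constant times Σ 1/n², which converges (p = 2 > 1).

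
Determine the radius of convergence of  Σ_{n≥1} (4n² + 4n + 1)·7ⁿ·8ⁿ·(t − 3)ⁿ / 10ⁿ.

Ratio test: |a_{n+1}/a_n| = [(4(n+1)² + 4(n+1) + 1)/(4n² + 4n + 1)] · 7·8/10 → 28/5 as n → ∞.
Thus R = 1/(28/5) = 5/28.

R = 5/28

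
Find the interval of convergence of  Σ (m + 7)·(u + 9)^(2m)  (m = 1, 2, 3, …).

(-10, -8)

Apply the ratio test: |a_{m+1}| / |a_m| = ((m+1) + 7)/(m + 7), which tends to 1 as m → ∞.
Successive powers of (u + 9) differ by 2, so the series converges when |u + 9|² · 1 < 1, i.e. |u + 9| < √(1) = 1. So R = 1.
Endpoint u = -8: the terms have absolute value of order m, which does not tend to 0, so the series diverges by the divergence test.
Check u = -10: the m-th term does not approach 0; divergence by the term test.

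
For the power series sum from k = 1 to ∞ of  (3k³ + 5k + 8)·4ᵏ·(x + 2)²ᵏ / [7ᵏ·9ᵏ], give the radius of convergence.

Ratio test: |a_{k+1}/a_k| = [(3(k+1)³ + 5(k+1) + 8)/(3k³ + 5k + 8)] · 4/(7·9) → 4/63 as k → ∞.
Writing y = (x + 2)², the series in y has radius 63/4, so |x + 2| < √(63/4) and R = 3√7/2.

R = 3√7/2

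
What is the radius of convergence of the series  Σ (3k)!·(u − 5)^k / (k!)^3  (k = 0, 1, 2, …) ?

R = 1/27

Apply the ratio test: |a_{k+1}| / |a_k| = (3k+1)·(3k+2)·(3k+3)/(k+1)³, which tends to 27 as k → ∞.
Thus R = 1/(27) = 1/27.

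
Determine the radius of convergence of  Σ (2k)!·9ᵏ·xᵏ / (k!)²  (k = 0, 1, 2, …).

The ratio of consecutive coefficients is (2k+1)·(2k+2)/(k+1)² · 9 → 36.
The series converges when 36 · |x| < 1, giving R = 1/36.

R = 1/36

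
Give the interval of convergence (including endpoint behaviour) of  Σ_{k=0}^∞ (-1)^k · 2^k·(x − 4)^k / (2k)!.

(−∞, ∞)

By the ratio test, |a_{k+1}/a_k| = 2 · 1/[(2k+1)·(2k+2)] → 0.
The ratio tends to 0 regardless of x, hence R = ∞.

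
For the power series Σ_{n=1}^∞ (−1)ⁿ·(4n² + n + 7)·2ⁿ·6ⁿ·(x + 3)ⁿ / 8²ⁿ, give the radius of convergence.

The ratio of consecutive coefficients is [(4(n+1)² + (n+1) + 7)/(4n² + n + 7)] · 2·6/64 → 3/16.
The series converges when 3/16 · |x + 3| < 1, giving R = 16/3.

R = 16/3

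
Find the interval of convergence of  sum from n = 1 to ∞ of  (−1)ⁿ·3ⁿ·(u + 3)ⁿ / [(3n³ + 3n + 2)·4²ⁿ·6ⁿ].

Ratio test: |a_{n+1}/a_n| = [(3n³ + 3n + 2)/(3(n+1)³ + 3(n+1) + 2)] · 3/(16·6) → 1/32 as n → ∞.
Hence the series converges for |u + 3| < 1/(1/32) = 32, so the radius of convergence is 32.
Check u = 29: absolute convergence follows by limit comparison with Σ 1/n³.
Endpoint u = -35: the series is dominated by a constant times Σ 1/n³, which converges (p = 3 > 1).

[-35, 29]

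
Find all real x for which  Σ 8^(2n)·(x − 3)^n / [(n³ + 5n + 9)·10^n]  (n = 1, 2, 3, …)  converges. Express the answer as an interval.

By the ratio test, |a_{n+1}/a_n| = [(n³ + 5n + 9)/((n+1)³ + 5(n+1) + 9)] · 64/10 → 32/5.
Convergence for |x − 3| · 32/5 < 1, i.e. |x − 3| < 5/32. So R = 5/32.
Check x = 101/32: the terms are on the order of 1/n³, so the series converges absolutely by comparison with the p-series (p = 3 > 1).
At x = 91/32: the terms are on the order of 1/n³, so the series converges absolutely by comparison with the p-series (p = 3 > 1).

[91/32, 101/32]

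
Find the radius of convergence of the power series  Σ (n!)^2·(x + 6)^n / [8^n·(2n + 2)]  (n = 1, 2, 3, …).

R = 0

By the ratio test, |a_{n+1}/a_n| = (n+1)² · 1/8 · (2n + 2)/(2(n+1) + 2) → ∞.
The terms grow without bound for any (x + 6) ≠ 0, so R = 0 (convergence only at x = -6).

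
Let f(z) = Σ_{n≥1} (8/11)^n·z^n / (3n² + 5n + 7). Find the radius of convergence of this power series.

Apply the ratio test: |a_{n+1}| / |a_n| = [(3n² + 5n + 7)/(3(n+1)² + 5(n+1) + 7)] · 8/11, which tends to 8/11 as n → ∞.
Hence the series converges for |z| < 1/(8/11) = 11/8, so the radius of convergence is 11/8.

R = 11/8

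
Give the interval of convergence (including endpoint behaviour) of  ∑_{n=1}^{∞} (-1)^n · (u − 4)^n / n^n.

By the Cauchy root test, |a_n|^(1/n) = 1/n → 0.
The limit is 0 for every u, so R = ∞.

(−∞, ∞)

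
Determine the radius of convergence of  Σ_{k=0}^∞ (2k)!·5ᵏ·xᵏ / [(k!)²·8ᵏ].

R = 2/5

The ratio of consecutive coefficients is (2k+1)·(2k+2)/(k+1)² · 5/8 → 5/2.
Hence the series converges for |x| < 1/(5/2) = 2/5, so the radius of convergence is 2/5.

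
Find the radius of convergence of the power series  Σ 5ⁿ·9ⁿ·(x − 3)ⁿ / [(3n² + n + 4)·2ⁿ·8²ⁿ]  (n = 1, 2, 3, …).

R = 128/45

Apply the ratio test: |a_{n+1}| / |a_n| = [(3n² + n + 4)/(3(n+1)² + (n+1) + 4)] · 5·9/(2·64), which tends to 45/128 as n → ∞.
The series converges when 45/128 · |x − 3| < 1, giving R = 128/45.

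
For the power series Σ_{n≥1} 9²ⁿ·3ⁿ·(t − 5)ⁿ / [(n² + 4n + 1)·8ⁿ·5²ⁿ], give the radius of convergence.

R = 200/243

Apply the ratio test: |a_{n+1}| / |a_n| = [(n² + 4n + 1)/((n+1)² + 4(n+1) + 1)] · 81·3/(8·25), which tends to 243/200 as n → ∞.
The series converges when 243/200 · |t − 5| < 1, giving R = 200/243.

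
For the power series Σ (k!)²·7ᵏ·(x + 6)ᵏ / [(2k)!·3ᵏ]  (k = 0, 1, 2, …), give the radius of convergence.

The ratio of consecutive coefficients is (k+1)²/[(2k+1)·(2k+2)] · 7/3 → 7/12.
Thus R = 1/(7/12) = 12/7.

R = 12/7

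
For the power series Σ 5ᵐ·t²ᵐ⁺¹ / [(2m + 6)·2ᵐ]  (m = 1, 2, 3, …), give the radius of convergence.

R = √10/5

Ratio test: |a_{m+1}/a_m| = [(2m + 6)/(2(m+1) + 6)] · 5/2 → 5/2 as m → ∞.
Since the exponent of t increases by 2 each term, convergence requires |t|² < 2/5, hence R = √10/5.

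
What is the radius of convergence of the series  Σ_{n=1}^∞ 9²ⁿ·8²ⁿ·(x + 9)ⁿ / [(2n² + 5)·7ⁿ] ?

Ratio test: |a_{n+1}/a_n| = [(2n² + 5)/(2(n+1)² + 5)] · 81·64/7 → 5184/7 as n → ∞.
Thus R = 1/(5184/7) = 7/5184.

R = 7/5184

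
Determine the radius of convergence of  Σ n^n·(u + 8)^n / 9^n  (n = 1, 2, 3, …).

Applying the root test, |a_n|^(1/n) = n/9 → ∞.
The root grows without bound, so R = 0 (convergence only at u = -8).

R = 0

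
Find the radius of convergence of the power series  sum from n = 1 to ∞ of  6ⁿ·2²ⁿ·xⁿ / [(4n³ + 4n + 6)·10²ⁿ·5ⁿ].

Ratio test: |a_{n+1}/a_n| = [(4n³ + 4n + 6)/(4(n+1)³ + 4(n+1) + 6)] · 6·4/(100·5) → 6/125 as n → ∞.
Convergence for |x| · 6/125 < 1, i.e. |x| < 125/6. So R = 125/6.

R = 125/6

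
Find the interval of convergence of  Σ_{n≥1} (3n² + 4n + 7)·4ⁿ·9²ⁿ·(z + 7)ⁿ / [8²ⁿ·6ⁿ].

The ratio of consecutive coefficients is [(3(n+1)² + 4(n+1) + 7)/(3n² + 4n + 7)] · 4·81/(64·6) → 27/32.
The series converges when 27/32 · |z + 7| < 1, giving R = 32/27.
Endpoint z = -157/27: the n-th term does not approach 0; divergence by the term test.
Endpoint z = -221/27: the n-th term does not approach 0; divergence by the term test.

(-221/27, -157/27)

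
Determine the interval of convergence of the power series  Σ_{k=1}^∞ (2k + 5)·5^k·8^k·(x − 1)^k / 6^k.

(17/20, 23/20)

Ratio test: |a_{k+1}/a_k| = [(2(k+1) + 5)/(2k + 5)] · 5·8/6 → 20/3 as k → ∞.
Convergence for |x − 1| · 20/3 < 1, i.e. |x − 1| < 3/20. So R = 3/20.
At x = 23/20: the k-th term does not approach 0; divergence by the term test.
At x = 17/20: the terms do not tend to 0, so the series diverges.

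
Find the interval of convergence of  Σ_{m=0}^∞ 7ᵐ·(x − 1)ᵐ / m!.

(−∞, ∞)

The ratio of consecutive coefficients is 7 · 1/(m+1) → 0.
The limit is 0, so the series converges for all x; R = ∞.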